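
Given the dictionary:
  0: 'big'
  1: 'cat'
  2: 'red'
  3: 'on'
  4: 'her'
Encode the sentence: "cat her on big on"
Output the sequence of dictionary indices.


Look up each word in the dictionary:
  'cat' -> 1
  'her' -> 4
  'on' -> 3
  'big' -> 0
  'on' -> 3

Encoded: [1, 4, 3, 0, 3]


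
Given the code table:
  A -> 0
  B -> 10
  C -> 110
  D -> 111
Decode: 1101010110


Decoding:
110 -> C
10 -> B
10 -> B
110 -> C


Result: CBBC


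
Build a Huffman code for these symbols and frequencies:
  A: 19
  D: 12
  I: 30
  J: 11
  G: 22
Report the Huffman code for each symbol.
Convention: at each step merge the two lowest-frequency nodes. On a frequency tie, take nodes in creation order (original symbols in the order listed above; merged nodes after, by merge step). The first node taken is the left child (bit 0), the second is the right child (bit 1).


Huffman tree construction:
Step 1: Merge J(11) + D(12) = 23
Step 2: Merge A(19) + G(22) = 41
Step 3: Merge (J+D)(23) + I(30) = 53
Step 4: Merge (A+G)(41) + ((J+D)+I)(53) = 94
Read each symbol's code off the tree from the root (left child = 0, right child = 1).

Codes:
  A: 00 (length 2)
  D: 101 (length 3)
  I: 11 (length 2)
  J: 100 (length 3)
  G: 01 (length 2)
Average code length: 211/94 = 2.2447 bits/symbol


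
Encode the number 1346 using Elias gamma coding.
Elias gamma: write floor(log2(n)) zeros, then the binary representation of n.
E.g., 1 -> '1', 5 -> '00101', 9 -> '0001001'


num_bits = floor(log2(1346)) + 1 = 11
leading_zeros = num_bits - 1 = 10
binary(1346) = 10101000010

Elias gamma(1346) = '0000000000' + '10101000010' = 000000000010101000010 (21 bits)


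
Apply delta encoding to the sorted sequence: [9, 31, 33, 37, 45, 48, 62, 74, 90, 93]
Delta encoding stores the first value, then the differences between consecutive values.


First value: 9
Deltas:
  31 - 9 = 22
  33 - 31 = 2
  37 - 33 = 4
  45 - 37 = 8
  48 - 45 = 3
  62 - 48 = 14
  74 - 62 = 12
  90 - 74 = 16
  93 - 90 = 3


Delta encoded: [9, 22, 2, 4, 8, 3, 14, 12, 16, 3]


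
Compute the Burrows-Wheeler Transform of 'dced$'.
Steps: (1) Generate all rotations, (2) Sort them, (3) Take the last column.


Rotations (sorted):
  0: $dced -> last char: d
  1: ced$d -> last char: d
  2: d$dce -> last char: e
  3: dced$ -> last char: $
  4: ed$dc -> last char: c


BWT = dde$c


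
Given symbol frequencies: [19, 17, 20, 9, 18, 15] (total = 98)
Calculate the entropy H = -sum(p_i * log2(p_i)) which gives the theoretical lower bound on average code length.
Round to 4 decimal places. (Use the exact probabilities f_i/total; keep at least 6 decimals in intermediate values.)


Per-symbol terms -p_i * log2(p_i) with p_i = f_i/98:
  p = 19/98 = 0.193878: log2(p) = -2.366782, -p*log2(p) = 0.458866
  p = 17/98 = 0.173469: log2(p) = -2.527247, -p*log2(p) = 0.438400
  p = 20/98 = 0.204082: log2(p) = -2.292782, -p*log2(p) = 0.467915
  p = 9/98 = 0.091837: log2(p) = -3.444785, -p*log2(p) = 0.316358
  p = 18/98 = 0.183673: log2(p) = -2.444785, -p*log2(p) = 0.449042
  p = 15/98 = 0.153061: log2(p) = -2.707819, -p*log2(p) = 0.414462
H = 0.458866 + 0.438400 + 0.467915 + 0.316358 + 0.449042 + 0.414462 = 2.545043

H = 2.545 bits/symbol


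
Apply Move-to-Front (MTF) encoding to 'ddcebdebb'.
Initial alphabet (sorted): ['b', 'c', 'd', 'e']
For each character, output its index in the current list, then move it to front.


MTF encoding:
'd': index 2 in ['b', 'c', 'd', 'e'] -> ['d', 'b', 'c', 'e']
'd': index 0 in ['d', 'b', 'c', 'e'] -> ['d', 'b', 'c', 'e']
'c': index 2 in ['d', 'b', 'c', 'e'] -> ['c', 'd', 'b', 'e']
'e': index 3 in ['c', 'd', 'b', 'e'] -> ['e', 'c', 'd', 'b']
'b': index 3 in ['e', 'c', 'd', 'b'] -> ['b', 'e', 'c', 'd']
'd': index 3 in ['b', 'e', 'c', 'd'] -> ['d', 'b', 'e', 'c']
'e': index 2 in ['d', 'b', 'e', 'c'] -> ['e', 'd', 'b', 'c']
'b': index 2 in ['e', 'd', 'b', 'c'] -> ['b', 'e', 'd', 'c']
'b': index 0 in ['b', 'e', 'd', 'c'] -> ['b', 'e', 'd', 'c']


Output: [2, 0, 2, 3, 3, 3, 2, 2, 0]


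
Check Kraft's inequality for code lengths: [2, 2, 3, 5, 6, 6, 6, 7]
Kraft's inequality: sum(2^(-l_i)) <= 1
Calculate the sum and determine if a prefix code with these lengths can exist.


Sum = 2^(-2) + 2^(-2) + 2^(-3) + 2^(-5) + 2^(-6) + 2^(-6) + 2^(-6) + 2^(-7)
    = 0.25 + 0.25 + 0.125 + 0.03125 + 0.015625 + 0.015625 + 0.015625 + 0.0078125
    = 91/128 = 0.7109375
Since 0.7109375 <= 1, Kraft's inequality IS satisfied.
A prefix code with these lengths CAN exist.

Kraft sum = 0.7109375. Satisfied.


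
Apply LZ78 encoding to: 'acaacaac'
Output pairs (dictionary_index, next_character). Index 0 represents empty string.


LZ78 encoding steps:
Dictionary: {0: ''}
Step 1: w='' (idx 0), next='a' -> output (0, 'a'), add 'a' as idx 1
Step 2: w='' (idx 0), next='c' -> output (0, 'c'), add 'c' as idx 2
Step 3: w='a' (idx 1), next='a' -> output (1, 'a'), add 'aa' as idx 3
Step 4: w='c' (idx 2), next='a' -> output (2, 'a'), add 'ca' as idx 4
Step 5: w='a' (idx 1), next='c' -> output (1, 'c'), add 'ac' as idx 5


Encoded: [(0, 'a'), (0, 'c'), (1, 'a'), (2, 'a'), (1, 'c')]


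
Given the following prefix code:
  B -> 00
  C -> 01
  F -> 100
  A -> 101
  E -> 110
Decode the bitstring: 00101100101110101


Decoding step by step:
Bits 00 -> B
Bits 101 -> A
Bits 100 -> F
Bits 101 -> A
Bits 110 -> E
Bits 101 -> A


Decoded message: BAFAEA


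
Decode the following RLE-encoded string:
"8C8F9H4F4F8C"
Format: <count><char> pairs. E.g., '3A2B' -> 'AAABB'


Expanding each <count><char> pair:
  8C -> 'CCCCCCCC'
  8F -> 'FFFFFFFF'
  9H -> 'HHHHHHHHH'
  4F -> 'FFFF'
  4F -> 'FFFF'
  8C -> 'CCCCCCCC'

Decoded = CCCCCCCCFFFFFFFFHHHHHHHHHFFFFFFFFCCCCCCCC


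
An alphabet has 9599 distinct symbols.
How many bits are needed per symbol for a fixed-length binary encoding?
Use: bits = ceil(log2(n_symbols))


log2(9599) = 13.2287
Bracket: 2^13 = 8192 < 9599 <= 2^14 = 16384
So ceil(log2(9599)) = 14

bits = ceil(log2(9599)) = ceil(13.2287) = 14 bits


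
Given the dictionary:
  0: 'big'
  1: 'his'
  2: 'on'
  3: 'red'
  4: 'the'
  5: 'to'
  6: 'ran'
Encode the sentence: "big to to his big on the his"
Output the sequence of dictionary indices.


Look up each word in the dictionary:
  'big' -> 0
  'to' -> 5
  'to' -> 5
  'his' -> 1
  'big' -> 0
  'on' -> 2
  'the' -> 4
  'his' -> 1

Encoded: [0, 5, 5, 1, 0, 2, 4, 1]


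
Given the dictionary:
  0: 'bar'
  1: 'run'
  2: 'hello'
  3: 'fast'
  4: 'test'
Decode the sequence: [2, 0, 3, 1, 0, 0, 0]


Look up each index in the dictionary:
  2 -> 'hello'
  0 -> 'bar'
  3 -> 'fast'
  1 -> 'run'
  0 -> 'bar'
  0 -> 'bar'
  0 -> 'bar'

Decoded: "hello bar fast run bar bar bar"


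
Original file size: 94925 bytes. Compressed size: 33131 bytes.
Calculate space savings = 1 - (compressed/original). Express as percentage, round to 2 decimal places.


ratio = compressed/original = 33131/94925 = 0.349023
savings = 1 - ratio = 1 - 0.349023 = 0.650977
as a percentage: 0.650977 * 100 = 65.1%

Space savings = 1 - 33131/94925 = 65.1%


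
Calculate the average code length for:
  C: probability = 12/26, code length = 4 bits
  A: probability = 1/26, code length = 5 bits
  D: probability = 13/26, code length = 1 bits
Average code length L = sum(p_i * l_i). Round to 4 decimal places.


Weighted contributions p_i * l_i:
  C: (12/26) * 4 = 48/26
  A: (1/26) * 5 = 5/26
  D: (13/26) * 1 = 13/26
Sum = (48 + 5 + 13)/26 = 66/26

L = 66/26 = 2.5385 bits/symbol


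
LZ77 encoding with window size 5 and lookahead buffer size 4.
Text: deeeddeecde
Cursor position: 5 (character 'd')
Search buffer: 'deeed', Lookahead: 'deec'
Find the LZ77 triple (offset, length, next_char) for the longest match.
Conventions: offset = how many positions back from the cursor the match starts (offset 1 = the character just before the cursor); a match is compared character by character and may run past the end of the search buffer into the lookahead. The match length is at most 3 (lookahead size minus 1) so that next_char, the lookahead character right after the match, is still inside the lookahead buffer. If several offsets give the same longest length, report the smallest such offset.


Try each offset into the search buffer:
  offset=1 (pos 4, char 'd'): match length 1
  offset=2 (pos 3, char 'e'): match length 0
  offset=3 (pos 2, char 'e'): match length 0
  offset=4 (pos 1, char 'e'): match length 0
  offset=5 (pos 0, char 'd'): match length 3
Longest match has length 3 at offset 5.
next_char = character at position 5 + 3 = 8 -> 'c'

Best match: offset=5, length=3 (matching 'dee' starting at position 0)
LZ77 triple: (5, 3, 'c')


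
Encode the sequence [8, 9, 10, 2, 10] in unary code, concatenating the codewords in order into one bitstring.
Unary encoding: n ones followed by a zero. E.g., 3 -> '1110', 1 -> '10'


Encode each number as n ones followed by a terminating 0:
  8 -> 111111110 (9 bits)
  9 -> 1111111110 (10 bits)
  10 -> 11111111110 (11 bits)
  2 -> 110 (3 bits)
  10 -> 11111111110 (11 bits)
Total length = 9 + 10 + 11 + 3 + 11 = 44 bits.

Unary([8, 9, 10, 2, 10]) = 11111111011111111101111111111011011111111110 (44 bits)


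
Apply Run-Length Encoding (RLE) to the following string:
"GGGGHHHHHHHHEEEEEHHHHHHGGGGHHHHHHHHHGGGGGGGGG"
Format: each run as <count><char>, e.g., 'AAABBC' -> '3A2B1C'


Scanning runs left to right:
  i=0: run of 'G' x 4 -> '4G'
  i=4: run of 'H' x 8 -> '8H'
  i=12: run of 'E' x 5 -> '5E'
  i=17: run of 'H' x 6 -> '6H'
  i=23: run of 'G' x 4 -> '4G'
  i=27: run of 'H' x 9 -> '9H'
  i=36: run of 'G' x 9 -> '9G'

RLE = 4G8H5E6H4G9H9G


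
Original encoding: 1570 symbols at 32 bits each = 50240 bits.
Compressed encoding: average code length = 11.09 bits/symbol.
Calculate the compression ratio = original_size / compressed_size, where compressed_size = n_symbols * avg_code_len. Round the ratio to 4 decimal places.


original_size = n_symbols * orig_bits = 1570 * 32 = 50240 bits
compressed_size = n_symbols * avg_code_len = 1570 * 11.09 = 17411.3 bits
ratio = original_size / compressed_size = 50240 / 17411.3 = 2.8855

Compression ratio = 2.8855


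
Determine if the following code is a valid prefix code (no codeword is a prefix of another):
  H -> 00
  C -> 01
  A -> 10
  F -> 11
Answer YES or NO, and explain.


Checking each pair (does one codeword prefix another?):
  H='00' vs C='01': no prefix
  H='00' vs A='10': no prefix
  H='00' vs F='11': no prefix
  C='01' vs H='00': no prefix
  C='01' vs A='10': no prefix
  C='01' vs F='11': no prefix
  A='10' vs H='00': no prefix
  A='10' vs C='01': no prefix
  A='10' vs F='11': no prefix
  F='11' vs H='00': no prefix
  F='11' vs C='01': no prefix
  F='11' vs A='10': no prefix
No violation found over all pairs.

YES -- this is a valid prefix code. No codeword is a prefix of any other codeword.


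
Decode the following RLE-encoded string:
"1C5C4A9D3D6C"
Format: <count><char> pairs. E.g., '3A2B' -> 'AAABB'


Expanding each <count><char> pair:
  1C -> 'C'
  5C -> 'CCCCC'
  4A -> 'AAAA'
  9D -> 'DDDDDDDDD'
  3D -> 'DDD'
  6C -> 'CCCCCC'

Decoded = CCCCCCAAAADDDDDDDDDDDDCCCCCC


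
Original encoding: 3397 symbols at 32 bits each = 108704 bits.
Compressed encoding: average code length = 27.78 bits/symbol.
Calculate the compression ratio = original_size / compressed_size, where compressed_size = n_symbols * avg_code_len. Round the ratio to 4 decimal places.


original_size = n_symbols * orig_bits = 3397 * 32 = 108704 bits
compressed_size = n_symbols * avg_code_len = 3397 * 27.78 = 94368.66 bits
ratio = original_size / compressed_size = 108704 / 94368.66 = 1.1519

Compression ratio = 1.1519


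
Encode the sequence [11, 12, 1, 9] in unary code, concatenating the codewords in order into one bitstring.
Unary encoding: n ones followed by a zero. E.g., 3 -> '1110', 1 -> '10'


Encode each number as n ones followed by a terminating 0:
  11 -> 111111111110 (12 bits)
  12 -> 1111111111110 (13 bits)
  1 -> 10 (2 bits)
  9 -> 1111111110 (10 bits)
Total length = 12 + 13 + 2 + 10 = 37 bits.

Unary([11, 12, 1, 9]) = 1111111111101111111111110101111111110 (37 bits)


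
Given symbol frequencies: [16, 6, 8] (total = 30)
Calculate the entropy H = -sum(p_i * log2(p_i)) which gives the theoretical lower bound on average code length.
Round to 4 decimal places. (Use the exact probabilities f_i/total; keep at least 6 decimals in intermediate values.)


Per-symbol terms -p_i * log2(p_i) with p_i = f_i/30:
  p = 16/30 = 0.533333: log2(p) = -0.906891, -p*log2(p) = 0.483675
  p = 6/30 = 0.200000: log2(p) = -2.321928, -p*log2(p) = 0.464386
  p = 8/30 = 0.266667: log2(p) = -1.906891, -p*log2(p) = 0.508504
H = 0.483675 + 0.464386 + 0.508504 = 1.456565

H = 1.4566 bits/symbol


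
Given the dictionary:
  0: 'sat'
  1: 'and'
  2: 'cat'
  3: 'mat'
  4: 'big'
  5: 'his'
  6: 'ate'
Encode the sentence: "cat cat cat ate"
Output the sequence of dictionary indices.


Look up each word in the dictionary:
  'cat' -> 2
  'cat' -> 2
  'cat' -> 2
  'ate' -> 6

Encoded: [2, 2, 2, 6]


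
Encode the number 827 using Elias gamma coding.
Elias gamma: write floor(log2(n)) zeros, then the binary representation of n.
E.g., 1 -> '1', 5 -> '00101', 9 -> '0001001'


num_bits = floor(log2(827)) + 1 = 10
leading_zeros = num_bits - 1 = 9
binary(827) = 1100111011

Elias gamma(827) = '000000000' + '1100111011' = 0000000001100111011 (19 bits)


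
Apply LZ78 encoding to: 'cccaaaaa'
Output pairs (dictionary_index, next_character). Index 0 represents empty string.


LZ78 encoding steps:
Dictionary: {0: ''}
Step 1: w='' (idx 0), next='c' -> output (0, 'c'), add 'c' as idx 1
Step 2: w='c' (idx 1), next='c' -> output (1, 'c'), add 'cc' as idx 2
Step 3: w='' (idx 0), next='a' -> output (0, 'a'), add 'a' as idx 3
Step 4: w='a' (idx 3), next='a' -> output (3, 'a'), add 'aa' as idx 4
Step 5: w='aa' (idx 4), end of input -> output (4, '')


Encoded: [(0, 'c'), (1, 'c'), (0, 'a'), (3, 'a'), (4, '')]


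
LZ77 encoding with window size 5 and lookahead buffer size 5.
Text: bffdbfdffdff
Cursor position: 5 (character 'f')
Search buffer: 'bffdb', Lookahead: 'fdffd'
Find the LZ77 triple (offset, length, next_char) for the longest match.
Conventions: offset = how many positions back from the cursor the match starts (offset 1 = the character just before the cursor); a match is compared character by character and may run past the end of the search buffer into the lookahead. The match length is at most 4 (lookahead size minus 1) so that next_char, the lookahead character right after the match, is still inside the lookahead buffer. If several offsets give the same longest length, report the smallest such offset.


Try each offset into the search buffer:
  offset=1 (pos 4, char 'b'): match length 0
  offset=2 (pos 3, char 'd'): match length 0
  offset=3 (pos 2, char 'f'): match length 2
  offset=4 (pos 1, char 'f'): match length 1
  offset=5 (pos 0, char 'b'): match length 0
Longest match has length 2 at offset 3.
next_char = character at position 5 + 2 = 7 -> 'f'

Best match: offset=3, length=2 (matching 'fd' starting at position 2)
LZ77 triple: (3, 2, 'f')


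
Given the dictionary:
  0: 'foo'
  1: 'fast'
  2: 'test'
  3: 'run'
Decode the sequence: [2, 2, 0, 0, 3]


Look up each index in the dictionary:
  2 -> 'test'
  2 -> 'test'
  0 -> 'foo'
  0 -> 'foo'
  3 -> 'run'

Decoded: "test test foo foo run"


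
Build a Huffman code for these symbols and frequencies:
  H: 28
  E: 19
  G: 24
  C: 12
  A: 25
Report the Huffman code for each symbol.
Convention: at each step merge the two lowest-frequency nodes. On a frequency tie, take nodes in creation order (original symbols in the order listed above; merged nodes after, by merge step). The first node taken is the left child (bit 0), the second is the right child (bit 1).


Huffman tree construction:
Step 1: Merge C(12) + E(19) = 31
Step 2: Merge G(24) + A(25) = 49
Step 3: Merge H(28) + (C+E)(31) = 59
Step 4: Merge (G+A)(49) + (H+(C+E))(59) = 108
Read each symbol's code off the tree from the root (left child = 0, right child = 1).

Codes:
  H: 10 (length 2)
  E: 111 (length 3)
  G: 00 (length 2)
  C: 110 (length 3)
  A: 01 (length 2)
Average code length: 247/108 = 2.2870 bits/symbol


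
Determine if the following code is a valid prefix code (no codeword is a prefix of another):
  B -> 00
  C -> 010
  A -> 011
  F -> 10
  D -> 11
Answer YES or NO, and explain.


Checking each pair (does one codeword prefix another?):
  B='00' vs C='010': no prefix
  B='00' vs A='011': no prefix
  B='00' vs F='10': no prefix
  B='00' vs D='11': no prefix
  C='010' vs B='00': no prefix
  C='010' vs A='011': no prefix
  C='010' vs F='10': no prefix
  C='010' vs D='11': no prefix
  A='011' vs B='00': no prefix
  A='011' vs C='010': no prefix
  A='011' vs F='10': no prefix
  A='011' vs D='11': no prefix
  F='10' vs B='00': no prefix
  F='10' vs C='010': no prefix
  F='10' vs A='011': no prefix
  F='10' vs D='11': no prefix
  D='11' vs B='00': no prefix
  D='11' vs C='010': no prefix
  D='11' vs A='011': no prefix
  D='11' vs F='10': no prefix
No violation found over all pairs.

YES -- this is a valid prefix code. No codeword is a prefix of any other codeword.


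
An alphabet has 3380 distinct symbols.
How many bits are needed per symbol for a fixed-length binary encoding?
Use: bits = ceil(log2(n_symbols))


log2(3380) = 11.7228
Bracket: 2^11 = 2048 < 3380 <= 2^12 = 4096
So ceil(log2(3380)) = 12

bits = ceil(log2(3380)) = ceil(11.7228) = 12 bits


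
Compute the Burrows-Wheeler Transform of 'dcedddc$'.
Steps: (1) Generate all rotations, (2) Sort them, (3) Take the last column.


Rotations (sorted):
  0: $dcedddc -> last char: c
  1: c$dceddd -> last char: d
  2: cedddc$d -> last char: d
  3: dc$dcedd -> last char: d
  4: dcedddc$ -> last char: $
  5: ddc$dced -> last char: d
  6: dddc$dce -> last char: e
  7: edddc$dc -> last char: c


BWT = cddd$dec


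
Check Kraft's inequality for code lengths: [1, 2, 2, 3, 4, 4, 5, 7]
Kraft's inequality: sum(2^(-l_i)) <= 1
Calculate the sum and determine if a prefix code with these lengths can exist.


Sum = 2^(-1) + 2^(-2) + 2^(-2) + 2^(-3) + 2^(-4) + 2^(-4) + 2^(-5) + 2^(-7)
    = 0.5 + 0.25 + 0.25 + 0.125 + 0.0625 + 0.0625 + 0.03125 + 0.0078125
    = 165/128 = 1.2890625
Since 1.2890625 > 1, Kraft's inequality is NOT satisfied.
A prefix code with these lengths CANNOT exist.

Kraft sum = 1.2890625. Not satisfied.


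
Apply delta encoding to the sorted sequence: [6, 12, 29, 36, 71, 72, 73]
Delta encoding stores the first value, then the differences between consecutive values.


First value: 6
Deltas:
  12 - 6 = 6
  29 - 12 = 17
  36 - 29 = 7
  71 - 36 = 35
  72 - 71 = 1
  73 - 72 = 1


Delta encoded: [6, 6, 17, 7, 35, 1, 1]


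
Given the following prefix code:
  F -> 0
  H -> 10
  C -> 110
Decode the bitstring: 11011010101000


Decoding step by step:
Bits 110 -> C
Bits 110 -> C
Bits 10 -> H
Bits 10 -> H
Bits 10 -> H
Bits 0 -> F
Bits 0 -> F


Decoded message: CCHHHFF


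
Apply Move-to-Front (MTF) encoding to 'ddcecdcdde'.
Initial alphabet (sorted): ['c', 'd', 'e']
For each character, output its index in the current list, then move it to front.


MTF encoding:
'd': index 1 in ['c', 'd', 'e'] -> ['d', 'c', 'e']
'd': index 0 in ['d', 'c', 'e'] -> ['d', 'c', 'e']
'c': index 1 in ['d', 'c', 'e'] -> ['c', 'd', 'e']
'e': index 2 in ['c', 'd', 'e'] -> ['e', 'c', 'd']
'c': index 1 in ['e', 'c', 'd'] -> ['c', 'e', 'd']
'd': index 2 in ['c', 'e', 'd'] -> ['d', 'c', 'e']
'c': index 1 in ['d', 'c', 'e'] -> ['c', 'd', 'e']
'd': index 1 in ['c', 'd', 'e'] -> ['d', 'c', 'e']
'd': index 0 in ['d', 'c', 'e'] -> ['d', 'c', 'e']
'e': index 2 in ['d', 'c', 'e'] -> ['e', 'd', 'c']


Output: [1, 0, 1, 2, 1, 2, 1, 1, 0, 2]


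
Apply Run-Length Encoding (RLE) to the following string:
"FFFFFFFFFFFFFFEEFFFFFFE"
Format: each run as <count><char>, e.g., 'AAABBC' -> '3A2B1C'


Scanning runs left to right:
  i=0: run of 'F' x 14 -> '14F'
  i=14: run of 'E' x 2 -> '2E'
  i=16: run of 'F' x 6 -> '6F'
  i=22: run of 'E' x 1 -> '1E'

RLE = 14F2E6F1E


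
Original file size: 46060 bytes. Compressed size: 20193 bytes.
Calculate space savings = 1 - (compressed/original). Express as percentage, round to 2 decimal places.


ratio = compressed/original = 20193/46060 = 0.438406
savings = 1 - ratio = 1 - 0.438406 = 0.561594
as a percentage: 0.561594 * 100 = 56.16%

Space savings = 1 - 20193/46060 = 56.16%


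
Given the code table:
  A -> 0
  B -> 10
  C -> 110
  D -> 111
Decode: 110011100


Decoding:
110 -> C
0 -> A
111 -> D
0 -> A
0 -> A


Result: CADAA


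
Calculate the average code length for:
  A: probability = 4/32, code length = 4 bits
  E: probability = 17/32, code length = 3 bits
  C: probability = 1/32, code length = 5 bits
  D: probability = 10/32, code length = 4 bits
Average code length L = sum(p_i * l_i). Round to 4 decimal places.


Weighted contributions p_i * l_i:
  A: (4/32) * 4 = 16/32
  E: (17/32) * 3 = 51/32
  C: (1/32) * 5 = 5/32
  D: (10/32) * 4 = 40/32
Sum = (16 + 51 + 5 + 40)/32 = 112/32

L = 112/32 = 3.5000 bits/symbol


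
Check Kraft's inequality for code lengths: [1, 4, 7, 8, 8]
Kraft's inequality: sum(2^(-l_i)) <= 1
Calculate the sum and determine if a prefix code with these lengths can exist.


Sum = 2^(-1) + 2^(-4) + 2^(-7) + 2^(-8) + 2^(-8)
    = 0.5 + 0.0625 + 0.0078125 + 0.00390625 + 0.00390625
    = 148/256 = 0.578125
Since 0.578125 <= 1, Kraft's inequality IS satisfied.
A prefix code with these lengths CAN exist.

Kraft sum = 0.578125. Satisfied.


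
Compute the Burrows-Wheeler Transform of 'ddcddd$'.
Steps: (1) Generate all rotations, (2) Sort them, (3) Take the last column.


Rotations (sorted):
  0: $ddcddd -> last char: d
  1: cddd$dd -> last char: d
  2: d$ddcdd -> last char: d
  3: dcddd$d -> last char: d
  4: dd$ddcd -> last char: d
  5: ddcddd$ -> last char: $
  6: ddd$ddc -> last char: c


BWT = ddddd$c


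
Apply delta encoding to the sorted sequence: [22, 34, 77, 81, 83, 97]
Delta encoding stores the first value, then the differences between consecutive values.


First value: 22
Deltas:
  34 - 22 = 12
  77 - 34 = 43
  81 - 77 = 4
  83 - 81 = 2
  97 - 83 = 14


Delta encoded: [22, 12, 43, 4, 2, 14]


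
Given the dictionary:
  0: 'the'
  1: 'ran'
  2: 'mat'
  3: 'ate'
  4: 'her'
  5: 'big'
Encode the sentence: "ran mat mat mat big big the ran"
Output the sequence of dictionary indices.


Look up each word in the dictionary:
  'ran' -> 1
  'mat' -> 2
  'mat' -> 2
  'mat' -> 2
  'big' -> 5
  'big' -> 5
  'the' -> 0
  'ran' -> 1

Encoded: [1, 2, 2, 2, 5, 5, 0, 1]


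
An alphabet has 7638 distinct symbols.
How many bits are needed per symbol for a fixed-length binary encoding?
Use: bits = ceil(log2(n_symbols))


log2(7638) = 12.899
Bracket: 2^12 = 4096 < 7638 <= 2^13 = 8192
So ceil(log2(7638)) = 13

bits = ceil(log2(7638)) = ceil(12.899) = 13 bits


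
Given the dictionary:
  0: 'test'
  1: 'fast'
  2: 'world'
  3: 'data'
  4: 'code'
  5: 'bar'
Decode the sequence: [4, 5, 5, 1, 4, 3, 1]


Look up each index in the dictionary:
  4 -> 'code'
  5 -> 'bar'
  5 -> 'bar'
  1 -> 'fast'
  4 -> 'code'
  3 -> 'data'
  1 -> 'fast'

Decoded: "code bar bar fast code data fast"


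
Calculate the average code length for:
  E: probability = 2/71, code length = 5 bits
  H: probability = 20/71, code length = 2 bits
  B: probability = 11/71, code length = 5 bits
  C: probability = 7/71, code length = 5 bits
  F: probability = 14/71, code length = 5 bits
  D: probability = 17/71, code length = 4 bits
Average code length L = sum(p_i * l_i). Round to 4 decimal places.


Weighted contributions p_i * l_i:
  E: (2/71) * 5 = 10/71
  H: (20/71) * 2 = 40/71
  B: (11/71) * 5 = 55/71
  C: (7/71) * 5 = 35/71
  F: (14/71) * 5 = 70/71
  D: (17/71) * 4 = 68/71
Sum = (10 + 40 + 55 + 35 + 70 + 68)/71 = 278/71

L = 278/71 = 3.9155 bits/symbol


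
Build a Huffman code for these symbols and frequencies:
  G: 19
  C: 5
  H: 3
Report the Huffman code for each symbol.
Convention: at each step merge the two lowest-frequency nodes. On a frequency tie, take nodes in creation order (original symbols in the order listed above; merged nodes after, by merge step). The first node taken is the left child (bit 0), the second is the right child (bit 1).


Huffman tree construction:
Step 1: Merge H(3) + C(5) = 8
Step 2: Merge (H+C)(8) + G(19) = 27
Read each symbol's code off the tree from the root (left child = 0, right child = 1).

Codes:
  G: 1 (length 1)
  C: 01 (length 2)
  H: 00 (length 2)
Average code length: 35/27 = 1.2963 bits/symbol


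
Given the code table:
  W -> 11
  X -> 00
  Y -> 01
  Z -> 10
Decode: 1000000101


Decoding:
10 -> Z
00 -> X
00 -> X
01 -> Y
01 -> Y


Result: ZXXYY


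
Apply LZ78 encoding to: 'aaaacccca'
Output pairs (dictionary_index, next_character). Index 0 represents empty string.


LZ78 encoding steps:
Dictionary: {0: ''}
Step 1: w='' (idx 0), next='a' -> output (0, 'a'), add 'a' as idx 1
Step 2: w='a' (idx 1), next='a' -> output (1, 'a'), add 'aa' as idx 2
Step 3: w='a' (idx 1), next='c' -> output (1, 'c'), add 'ac' as idx 3
Step 4: w='' (idx 0), next='c' -> output (0, 'c'), add 'c' as idx 4
Step 5: w='c' (idx 4), next='c' -> output (4, 'c'), add 'cc' as idx 5
Step 6: w='a' (idx 1), end of input -> output (1, '')


Encoded: [(0, 'a'), (1, 'a'), (1, 'c'), (0, 'c'), (4, 'c'), (1, '')]


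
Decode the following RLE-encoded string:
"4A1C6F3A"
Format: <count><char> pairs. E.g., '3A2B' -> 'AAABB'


Expanding each <count><char> pair:
  4A -> 'AAAA'
  1C -> 'C'
  6F -> 'FFFFFF'
  3A -> 'AAA'

Decoded = AAAACFFFFFFAAA


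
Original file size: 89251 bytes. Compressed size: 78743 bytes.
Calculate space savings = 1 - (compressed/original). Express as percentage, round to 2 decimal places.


ratio = compressed/original = 78743/89251 = 0.882265
savings = 1 - ratio = 1 - 0.882265 = 0.117735
as a percentage: 0.117735 * 100 = 11.77%

Space savings = 1 - 78743/89251 = 11.77%


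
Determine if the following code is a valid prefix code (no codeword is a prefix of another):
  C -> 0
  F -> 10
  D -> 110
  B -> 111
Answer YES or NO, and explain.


Checking each pair (does one codeword prefix another?):
  C='0' vs F='10': no prefix
  C='0' vs D='110': no prefix
  C='0' vs B='111': no prefix
  F='10' vs C='0': no prefix
  F='10' vs D='110': no prefix
  F='10' vs B='111': no prefix
  D='110' vs C='0': no prefix
  D='110' vs F='10': no prefix
  D='110' vs B='111': no prefix
  B='111' vs C='0': no prefix
  B='111' vs F='10': no prefix
  B='111' vs D='110': no prefix
No violation found over all pairs.

YES -- this is a valid prefix code. No codeword is a prefix of any other codeword.


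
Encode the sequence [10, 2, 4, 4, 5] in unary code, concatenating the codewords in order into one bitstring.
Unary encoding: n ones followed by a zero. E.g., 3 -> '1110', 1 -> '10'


Encode each number as n ones followed by a terminating 0:
  10 -> 11111111110 (11 bits)
  2 -> 110 (3 bits)
  4 -> 11110 (5 bits)
  4 -> 11110 (5 bits)
  5 -> 111110 (6 bits)
Total length = 11 + 3 + 5 + 5 + 6 = 30 bits.

Unary([10, 2, 4, 4, 5]) = 111111111101101111011110111110 (30 bits)


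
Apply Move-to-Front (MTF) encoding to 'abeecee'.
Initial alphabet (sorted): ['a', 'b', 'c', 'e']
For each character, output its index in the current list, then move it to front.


MTF encoding:
'a': index 0 in ['a', 'b', 'c', 'e'] -> ['a', 'b', 'c', 'e']
'b': index 1 in ['a', 'b', 'c', 'e'] -> ['b', 'a', 'c', 'e']
'e': index 3 in ['b', 'a', 'c', 'e'] -> ['e', 'b', 'a', 'c']
'e': index 0 in ['e', 'b', 'a', 'c'] -> ['e', 'b', 'a', 'c']
'c': index 3 in ['e', 'b', 'a', 'c'] -> ['c', 'e', 'b', 'a']
'e': index 1 in ['c', 'e', 'b', 'a'] -> ['e', 'c', 'b', 'a']
'e': index 0 in ['e', 'c', 'b', 'a'] -> ['e', 'c', 'b', 'a']


Output: [0, 1, 3, 0, 3, 1, 0]


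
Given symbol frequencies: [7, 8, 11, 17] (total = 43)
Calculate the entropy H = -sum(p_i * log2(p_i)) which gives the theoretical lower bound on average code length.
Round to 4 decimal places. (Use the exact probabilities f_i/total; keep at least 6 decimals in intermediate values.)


Per-symbol terms -p_i * log2(p_i) with p_i = f_i/43:
  p = 7/43 = 0.162791: log2(p) = -2.618910, -p*log2(p) = 0.426334
  p = 8/43 = 0.186047: log2(p) = -2.426265, -p*log2(p) = 0.451398
  p = 11/43 = 0.255814: log2(p) = -1.966833, -p*log2(p) = 0.503143
  p = 17/43 = 0.395349: log2(p) = -1.338802, -p*log2(p) = 0.529294
H = 0.426334 + 0.451398 + 0.503143 + 0.529294 = 1.910169

H = 1.9102 bits/symbol


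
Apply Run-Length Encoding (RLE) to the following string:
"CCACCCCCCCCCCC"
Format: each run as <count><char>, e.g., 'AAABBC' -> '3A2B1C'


Scanning runs left to right:
  i=0: run of 'C' x 2 -> '2C'
  i=2: run of 'A' x 1 -> '1A'
  i=3: run of 'C' x 11 -> '11C'

RLE = 2C1A11C


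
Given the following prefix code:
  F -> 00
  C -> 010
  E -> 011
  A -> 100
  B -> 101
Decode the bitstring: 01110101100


Decoding step by step:
Bits 011 -> E
Bits 101 -> B
Bits 011 -> E
Bits 00 -> F


Decoded message: EBEF


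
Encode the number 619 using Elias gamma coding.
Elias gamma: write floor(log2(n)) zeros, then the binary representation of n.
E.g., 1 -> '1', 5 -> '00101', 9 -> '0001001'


num_bits = floor(log2(619)) + 1 = 10
leading_zeros = num_bits - 1 = 9
binary(619) = 1001101011

Elias gamma(619) = '000000000' + '1001101011' = 0000000001001101011 (19 bits)


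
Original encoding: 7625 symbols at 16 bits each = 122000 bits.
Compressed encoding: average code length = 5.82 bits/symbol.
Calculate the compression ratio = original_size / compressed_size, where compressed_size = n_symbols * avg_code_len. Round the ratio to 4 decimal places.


original_size = n_symbols * orig_bits = 7625 * 16 = 122000 bits
compressed_size = n_symbols * avg_code_len = 7625 * 5.82 = 44377.5 bits
ratio = original_size / compressed_size = 122000 / 44377.5 = 2.7491

Compression ratio = 2.7491


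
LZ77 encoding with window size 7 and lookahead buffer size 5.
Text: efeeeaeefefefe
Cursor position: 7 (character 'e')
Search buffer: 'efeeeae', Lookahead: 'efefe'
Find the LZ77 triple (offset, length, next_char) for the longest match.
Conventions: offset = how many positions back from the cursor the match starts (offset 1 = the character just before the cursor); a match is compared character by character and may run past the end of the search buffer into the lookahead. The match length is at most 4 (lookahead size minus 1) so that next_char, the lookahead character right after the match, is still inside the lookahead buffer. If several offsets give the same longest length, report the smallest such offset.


Try each offset into the search buffer:
  offset=1 (pos 6, char 'e'): match length 1
  offset=2 (pos 5, char 'a'): match length 0
  offset=3 (pos 4, char 'e'): match length 1
  offset=4 (pos 3, char 'e'): match length 1
  offset=5 (pos 2, char 'e'): match length 1
  offset=6 (pos 1, char 'f'): match length 0
  offset=7 (pos 0, char 'e'): match length 3
Longest match has length 3 at offset 7.
next_char = character at position 7 + 3 = 10 -> 'f'

Best match: offset=7, length=3 (matching 'efe' starting at position 0)
LZ77 triple: (7, 3, 'f')


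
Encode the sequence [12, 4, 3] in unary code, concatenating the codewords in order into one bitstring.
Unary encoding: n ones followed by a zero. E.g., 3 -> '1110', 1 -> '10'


Encode each number as n ones followed by a terminating 0:
  12 -> 1111111111110 (13 bits)
  4 -> 11110 (5 bits)
  3 -> 1110 (4 bits)
Total length = 13 + 5 + 4 = 22 bits.

Unary([12, 4, 3]) = 1111111111110111101110 (22 bits)


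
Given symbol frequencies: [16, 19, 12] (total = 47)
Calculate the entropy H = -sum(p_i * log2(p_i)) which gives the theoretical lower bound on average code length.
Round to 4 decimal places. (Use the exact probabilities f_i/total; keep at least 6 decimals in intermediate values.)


Per-symbol terms -p_i * log2(p_i) with p_i = f_i/47:
  p = 16/47 = 0.340426: log2(p) = -1.554589, -p*log2(p) = 0.529222
  p = 19/47 = 0.404255: log2(p) = -1.306661, -p*log2(p) = 0.528225
  p = 12/47 = 0.255319: log2(p) = -1.969626, -p*log2(p) = 0.502883
H = 0.529222 + 0.528225 + 0.502883 = 1.560330

H = 1.5603 bits/symbol


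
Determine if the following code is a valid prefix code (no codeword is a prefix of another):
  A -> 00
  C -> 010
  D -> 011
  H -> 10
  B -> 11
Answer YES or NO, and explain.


Checking each pair (does one codeword prefix another?):
  A='00' vs C='010': no prefix
  A='00' vs D='011': no prefix
  A='00' vs H='10': no prefix
  A='00' vs B='11': no prefix
  C='010' vs A='00': no prefix
  C='010' vs D='011': no prefix
  C='010' vs H='10': no prefix
  C='010' vs B='11': no prefix
  D='011' vs A='00': no prefix
  D='011' vs C='010': no prefix
  D='011' vs H='10': no prefix
  D='011' vs B='11': no prefix
  H='10' vs A='00': no prefix
  H='10' vs C='010': no prefix
  H='10' vs D='011': no prefix
  H='10' vs B='11': no prefix
  B='11' vs A='00': no prefix
  B='11' vs C='010': no prefix
  B='11' vs D='011': no prefix
  B='11' vs H='10': no prefix
No violation found over all pairs.

YES -- this is a valid prefix code. No codeword is a prefix of any other codeword.


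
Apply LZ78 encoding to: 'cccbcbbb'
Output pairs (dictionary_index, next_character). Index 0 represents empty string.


LZ78 encoding steps:
Dictionary: {0: ''}
Step 1: w='' (idx 0), next='c' -> output (0, 'c'), add 'c' as idx 1
Step 2: w='c' (idx 1), next='c' -> output (1, 'c'), add 'cc' as idx 2
Step 3: w='' (idx 0), next='b' -> output (0, 'b'), add 'b' as idx 3
Step 4: w='c' (idx 1), next='b' -> output (1, 'b'), add 'cb' as idx 4
Step 5: w='b' (idx 3), next='b' -> output (3, 'b'), add 'bb' as idx 5


Encoded: [(0, 'c'), (1, 'c'), (0, 'b'), (1, 'b'), (3, 'b')]


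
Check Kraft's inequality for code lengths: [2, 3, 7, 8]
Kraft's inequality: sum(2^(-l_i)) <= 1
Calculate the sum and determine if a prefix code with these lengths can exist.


Sum = 2^(-2) + 2^(-3) + 2^(-7) + 2^(-8)
    = 0.25 + 0.125 + 0.0078125 + 0.00390625
    = 99/256 = 0.38671875
Since 0.38671875 <= 1, Kraft's inequality IS satisfied.
A prefix code with these lengths CAN exist.

Kraft sum = 0.38671875. Satisfied.


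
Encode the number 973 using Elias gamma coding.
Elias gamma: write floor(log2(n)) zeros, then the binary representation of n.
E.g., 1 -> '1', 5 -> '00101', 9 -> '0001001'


num_bits = floor(log2(973)) + 1 = 10
leading_zeros = num_bits - 1 = 9
binary(973) = 1111001101

Elias gamma(973) = '000000000' + '1111001101' = 0000000001111001101 (19 bits)


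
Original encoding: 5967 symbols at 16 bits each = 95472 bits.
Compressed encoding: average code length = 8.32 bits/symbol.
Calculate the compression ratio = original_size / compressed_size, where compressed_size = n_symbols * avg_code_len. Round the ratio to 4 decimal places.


original_size = n_symbols * orig_bits = 5967 * 16 = 95472 bits
compressed_size = n_symbols * avg_code_len = 5967 * 8.32 = 49645.44 bits
ratio = original_size / compressed_size = 95472 / 49645.44 = 1.9231

Compression ratio = 1.9231


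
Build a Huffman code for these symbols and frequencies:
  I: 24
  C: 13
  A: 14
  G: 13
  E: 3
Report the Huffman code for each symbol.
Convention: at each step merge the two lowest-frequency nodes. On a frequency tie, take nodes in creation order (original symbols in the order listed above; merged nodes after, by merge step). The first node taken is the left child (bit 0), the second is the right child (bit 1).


Huffman tree construction:
Step 1: Merge E(3) + C(13) = 16
Step 2: Merge G(13) + A(14) = 27
Step 3: Merge (E+C)(16) + I(24) = 40
Step 4: Merge (G+A)(27) + ((E+C)+I)(40) = 67
Read each symbol's code off the tree from the root (left child = 0, right child = 1).

Codes:
  I: 11 (length 2)
  C: 101 (length 3)
  A: 01 (length 2)
  G: 00 (length 2)
  E: 100 (length 3)
Average code length: 150/67 = 2.2388 bits/symbol


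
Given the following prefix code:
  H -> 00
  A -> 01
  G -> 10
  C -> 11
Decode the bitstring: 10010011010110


Decoding step by step:
Bits 10 -> G
Bits 01 -> A
Bits 00 -> H
Bits 11 -> C
Bits 01 -> A
Bits 01 -> A
Bits 10 -> G


Decoded message: GAHCAAG


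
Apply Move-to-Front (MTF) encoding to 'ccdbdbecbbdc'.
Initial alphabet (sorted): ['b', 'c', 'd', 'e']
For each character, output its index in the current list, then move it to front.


MTF encoding:
'c': index 1 in ['b', 'c', 'd', 'e'] -> ['c', 'b', 'd', 'e']
'c': index 0 in ['c', 'b', 'd', 'e'] -> ['c', 'b', 'd', 'e']
'd': index 2 in ['c', 'b', 'd', 'e'] -> ['d', 'c', 'b', 'e']
'b': index 2 in ['d', 'c', 'b', 'e'] -> ['b', 'd', 'c', 'e']
'd': index 1 in ['b', 'd', 'c', 'e'] -> ['d', 'b', 'c', 'e']
'b': index 1 in ['d', 'b', 'c', 'e'] -> ['b', 'd', 'c', 'e']
'e': index 3 in ['b', 'd', 'c', 'e'] -> ['e', 'b', 'd', 'c']
'c': index 3 in ['e', 'b', 'd', 'c'] -> ['c', 'e', 'b', 'd']
'b': index 2 in ['c', 'e', 'b', 'd'] -> ['b', 'c', 'e', 'd']
'b': index 0 in ['b', 'c', 'e', 'd'] -> ['b', 'c', 'e', 'd']
'd': index 3 in ['b', 'c', 'e', 'd'] -> ['d', 'b', 'c', 'e']
'c': index 2 in ['d', 'b', 'c', 'e'] -> ['c', 'd', 'b', 'e']


Output: [1, 0, 2, 2, 1, 1, 3, 3, 2, 0, 3, 2]


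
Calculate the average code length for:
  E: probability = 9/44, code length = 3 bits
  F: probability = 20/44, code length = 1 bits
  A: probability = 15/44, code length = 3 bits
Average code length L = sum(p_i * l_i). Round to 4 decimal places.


Weighted contributions p_i * l_i:
  E: (9/44) * 3 = 27/44
  F: (20/44) * 1 = 20/44
  A: (15/44) * 3 = 45/44
Sum = (27 + 20 + 45)/44 = 92/44

L = 92/44 = 2.0909 bits/symbol


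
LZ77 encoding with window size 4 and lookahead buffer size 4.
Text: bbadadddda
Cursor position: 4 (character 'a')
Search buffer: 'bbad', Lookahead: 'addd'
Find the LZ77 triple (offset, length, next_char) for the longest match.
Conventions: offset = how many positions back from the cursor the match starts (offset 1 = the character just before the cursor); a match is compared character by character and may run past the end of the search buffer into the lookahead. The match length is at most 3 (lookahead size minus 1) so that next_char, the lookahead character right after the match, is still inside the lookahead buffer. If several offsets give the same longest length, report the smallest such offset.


Try each offset into the search buffer:
  offset=1 (pos 3, char 'd'): match length 0
  offset=2 (pos 2, char 'a'): match length 2
  offset=3 (pos 1, char 'b'): match length 0
  offset=4 (pos 0, char 'b'): match length 0
Longest match has length 2 at offset 2.
next_char = character at position 4 + 2 = 6 -> 'd'

Best match: offset=2, length=2 (matching 'ad' starting at position 2)
LZ77 triple: (2, 2, 'd')


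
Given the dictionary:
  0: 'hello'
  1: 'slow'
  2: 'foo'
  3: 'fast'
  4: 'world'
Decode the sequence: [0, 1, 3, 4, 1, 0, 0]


Look up each index in the dictionary:
  0 -> 'hello'
  1 -> 'slow'
  3 -> 'fast'
  4 -> 'world'
  1 -> 'slow'
  0 -> 'hello'
  0 -> 'hello'

Decoded: "hello slow fast world slow hello hello"


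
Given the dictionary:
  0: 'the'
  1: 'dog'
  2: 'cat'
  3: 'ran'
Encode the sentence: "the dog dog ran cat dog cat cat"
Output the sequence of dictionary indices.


Look up each word in the dictionary:
  'the' -> 0
  'dog' -> 1
  'dog' -> 1
  'ran' -> 3
  'cat' -> 2
  'dog' -> 1
  'cat' -> 2
  'cat' -> 2

Encoded: [0, 1, 1, 3, 2, 1, 2, 2]


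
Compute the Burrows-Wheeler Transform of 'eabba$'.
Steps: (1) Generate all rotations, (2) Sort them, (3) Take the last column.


Rotations (sorted):
  0: $eabba -> last char: a
  1: a$eabb -> last char: b
  2: abba$e -> last char: e
  3: ba$eab -> last char: b
  4: bba$ea -> last char: a
  5: eabba$ -> last char: $


BWT = abeba$


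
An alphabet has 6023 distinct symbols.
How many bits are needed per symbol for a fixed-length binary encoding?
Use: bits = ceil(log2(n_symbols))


log2(6023) = 12.5563
Bracket: 2^12 = 4096 < 6023 <= 2^13 = 8192
So ceil(log2(6023)) = 13

bits = ceil(log2(6023)) = ceil(12.5563) = 13 bits


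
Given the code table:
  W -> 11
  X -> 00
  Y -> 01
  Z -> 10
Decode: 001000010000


Decoding:
00 -> X
10 -> Z
00 -> X
01 -> Y
00 -> X
00 -> X


Result: XZXYXX


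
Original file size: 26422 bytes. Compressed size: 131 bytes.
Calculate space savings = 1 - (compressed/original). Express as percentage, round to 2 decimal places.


ratio = compressed/original = 131/26422 = 0.004958
savings = 1 - ratio = 1 - 0.004958 = 0.995042
as a percentage: 0.995042 * 100 = 99.5%

Space savings = 1 - 131/26422 = 99.5%
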